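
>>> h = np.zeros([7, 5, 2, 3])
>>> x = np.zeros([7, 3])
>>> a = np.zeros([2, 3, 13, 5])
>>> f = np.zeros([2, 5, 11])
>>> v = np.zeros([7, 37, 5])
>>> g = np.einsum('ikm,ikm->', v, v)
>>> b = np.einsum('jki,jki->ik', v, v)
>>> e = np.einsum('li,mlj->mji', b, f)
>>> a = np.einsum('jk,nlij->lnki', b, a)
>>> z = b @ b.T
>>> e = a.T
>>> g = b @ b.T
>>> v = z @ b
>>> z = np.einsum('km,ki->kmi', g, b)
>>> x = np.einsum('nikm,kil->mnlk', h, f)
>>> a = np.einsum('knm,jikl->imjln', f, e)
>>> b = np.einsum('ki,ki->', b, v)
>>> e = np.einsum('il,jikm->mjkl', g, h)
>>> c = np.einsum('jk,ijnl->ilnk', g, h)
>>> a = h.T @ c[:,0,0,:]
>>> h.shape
(7, 5, 2, 3)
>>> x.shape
(3, 7, 11, 2)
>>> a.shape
(3, 2, 5, 5)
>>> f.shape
(2, 5, 11)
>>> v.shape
(5, 37)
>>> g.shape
(5, 5)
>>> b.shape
()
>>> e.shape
(3, 7, 2, 5)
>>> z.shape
(5, 5, 37)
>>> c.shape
(7, 3, 2, 5)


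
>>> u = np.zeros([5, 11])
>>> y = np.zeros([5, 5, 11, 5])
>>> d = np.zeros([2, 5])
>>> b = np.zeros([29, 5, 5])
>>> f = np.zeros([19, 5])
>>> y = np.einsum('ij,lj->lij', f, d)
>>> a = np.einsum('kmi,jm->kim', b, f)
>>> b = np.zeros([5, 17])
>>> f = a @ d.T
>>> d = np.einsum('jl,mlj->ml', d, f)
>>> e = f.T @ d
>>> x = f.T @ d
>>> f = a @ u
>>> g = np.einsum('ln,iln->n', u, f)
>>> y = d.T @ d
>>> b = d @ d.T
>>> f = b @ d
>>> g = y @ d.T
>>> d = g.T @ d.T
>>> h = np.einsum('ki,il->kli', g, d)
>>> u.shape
(5, 11)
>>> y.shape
(5, 5)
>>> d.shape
(29, 29)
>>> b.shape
(29, 29)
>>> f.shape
(29, 5)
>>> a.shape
(29, 5, 5)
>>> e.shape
(2, 5, 5)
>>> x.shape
(2, 5, 5)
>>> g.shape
(5, 29)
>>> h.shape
(5, 29, 29)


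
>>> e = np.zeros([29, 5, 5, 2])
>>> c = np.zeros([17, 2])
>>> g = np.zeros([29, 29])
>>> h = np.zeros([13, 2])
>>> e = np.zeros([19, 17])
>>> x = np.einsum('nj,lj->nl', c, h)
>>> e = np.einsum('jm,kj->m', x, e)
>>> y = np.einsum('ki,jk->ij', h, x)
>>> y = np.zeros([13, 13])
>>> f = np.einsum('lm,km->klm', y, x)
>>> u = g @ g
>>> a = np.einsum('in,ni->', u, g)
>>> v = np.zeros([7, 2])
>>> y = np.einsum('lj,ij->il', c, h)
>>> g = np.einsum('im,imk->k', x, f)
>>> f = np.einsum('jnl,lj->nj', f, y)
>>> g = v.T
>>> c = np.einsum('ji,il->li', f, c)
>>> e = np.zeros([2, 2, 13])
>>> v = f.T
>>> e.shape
(2, 2, 13)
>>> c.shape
(2, 17)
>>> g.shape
(2, 7)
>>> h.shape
(13, 2)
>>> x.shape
(17, 13)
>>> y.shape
(13, 17)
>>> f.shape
(13, 17)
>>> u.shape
(29, 29)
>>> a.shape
()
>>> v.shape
(17, 13)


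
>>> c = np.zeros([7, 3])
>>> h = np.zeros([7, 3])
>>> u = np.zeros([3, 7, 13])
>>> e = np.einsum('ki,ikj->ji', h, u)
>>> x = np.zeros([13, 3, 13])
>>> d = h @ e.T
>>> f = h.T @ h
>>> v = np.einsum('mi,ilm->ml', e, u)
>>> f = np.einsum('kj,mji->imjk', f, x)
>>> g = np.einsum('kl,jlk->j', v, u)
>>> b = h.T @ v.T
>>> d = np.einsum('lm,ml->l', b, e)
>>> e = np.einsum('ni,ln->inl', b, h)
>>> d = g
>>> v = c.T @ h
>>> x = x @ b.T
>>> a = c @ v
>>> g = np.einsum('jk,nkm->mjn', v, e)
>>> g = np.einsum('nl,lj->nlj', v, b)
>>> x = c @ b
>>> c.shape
(7, 3)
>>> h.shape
(7, 3)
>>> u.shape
(3, 7, 13)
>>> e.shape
(13, 3, 7)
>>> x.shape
(7, 13)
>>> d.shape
(3,)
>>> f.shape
(13, 13, 3, 3)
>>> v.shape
(3, 3)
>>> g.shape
(3, 3, 13)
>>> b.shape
(3, 13)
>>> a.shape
(7, 3)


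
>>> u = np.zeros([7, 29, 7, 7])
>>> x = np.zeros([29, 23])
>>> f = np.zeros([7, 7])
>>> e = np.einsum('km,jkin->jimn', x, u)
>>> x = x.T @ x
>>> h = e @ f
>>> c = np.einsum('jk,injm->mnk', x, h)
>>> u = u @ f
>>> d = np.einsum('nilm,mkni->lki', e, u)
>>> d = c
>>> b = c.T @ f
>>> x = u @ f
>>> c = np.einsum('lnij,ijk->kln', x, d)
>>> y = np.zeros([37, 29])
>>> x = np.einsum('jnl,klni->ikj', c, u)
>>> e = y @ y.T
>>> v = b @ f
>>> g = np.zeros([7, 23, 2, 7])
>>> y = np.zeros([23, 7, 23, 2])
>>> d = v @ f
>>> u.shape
(7, 29, 7, 7)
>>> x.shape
(7, 7, 23)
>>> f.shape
(7, 7)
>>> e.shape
(37, 37)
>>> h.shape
(7, 7, 23, 7)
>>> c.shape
(23, 7, 29)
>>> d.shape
(23, 7, 7)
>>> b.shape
(23, 7, 7)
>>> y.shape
(23, 7, 23, 2)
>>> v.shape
(23, 7, 7)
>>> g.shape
(7, 23, 2, 7)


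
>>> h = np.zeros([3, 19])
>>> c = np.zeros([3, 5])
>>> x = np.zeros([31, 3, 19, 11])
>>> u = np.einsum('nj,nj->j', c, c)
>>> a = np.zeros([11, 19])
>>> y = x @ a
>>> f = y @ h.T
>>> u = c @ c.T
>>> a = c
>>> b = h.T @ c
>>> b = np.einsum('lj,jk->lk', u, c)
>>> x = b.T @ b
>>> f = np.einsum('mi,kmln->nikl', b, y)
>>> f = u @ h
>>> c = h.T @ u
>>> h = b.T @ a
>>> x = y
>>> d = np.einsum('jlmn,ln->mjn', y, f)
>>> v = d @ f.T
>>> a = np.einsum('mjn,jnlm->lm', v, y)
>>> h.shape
(5, 5)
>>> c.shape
(19, 3)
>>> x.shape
(31, 3, 19, 19)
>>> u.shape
(3, 3)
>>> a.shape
(19, 19)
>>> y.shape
(31, 3, 19, 19)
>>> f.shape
(3, 19)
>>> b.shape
(3, 5)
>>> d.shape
(19, 31, 19)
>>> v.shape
(19, 31, 3)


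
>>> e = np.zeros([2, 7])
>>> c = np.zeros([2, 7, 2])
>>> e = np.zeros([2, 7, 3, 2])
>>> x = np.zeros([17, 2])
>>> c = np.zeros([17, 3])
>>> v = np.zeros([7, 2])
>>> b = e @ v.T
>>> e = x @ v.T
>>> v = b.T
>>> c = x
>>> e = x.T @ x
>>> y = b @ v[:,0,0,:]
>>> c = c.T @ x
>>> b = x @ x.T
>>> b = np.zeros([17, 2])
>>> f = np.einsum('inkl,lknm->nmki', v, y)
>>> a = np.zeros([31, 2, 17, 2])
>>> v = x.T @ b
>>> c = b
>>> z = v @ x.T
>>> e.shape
(2, 2)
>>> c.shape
(17, 2)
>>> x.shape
(17, 2)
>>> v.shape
(2, 2)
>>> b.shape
(17, 2)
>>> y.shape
(2, 7, 3, 2)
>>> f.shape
(3, 2, 7, 7)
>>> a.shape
(31, 2, 17, 2)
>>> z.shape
(2, 17)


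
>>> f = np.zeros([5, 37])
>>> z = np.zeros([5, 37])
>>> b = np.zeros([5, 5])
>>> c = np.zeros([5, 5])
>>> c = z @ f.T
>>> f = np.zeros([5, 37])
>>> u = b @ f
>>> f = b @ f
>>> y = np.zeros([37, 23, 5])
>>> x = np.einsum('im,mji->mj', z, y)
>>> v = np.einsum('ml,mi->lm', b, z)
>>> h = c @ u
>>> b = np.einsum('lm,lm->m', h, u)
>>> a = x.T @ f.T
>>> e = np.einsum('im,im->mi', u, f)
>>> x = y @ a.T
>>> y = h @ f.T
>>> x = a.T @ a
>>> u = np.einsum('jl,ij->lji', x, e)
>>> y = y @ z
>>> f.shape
(5, 37)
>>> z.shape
(5, 37)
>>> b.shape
(37,)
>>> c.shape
(5, 5)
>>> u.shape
(5, 5, 37)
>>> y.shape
(5, 37)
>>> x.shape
(5, 5)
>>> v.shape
(5, 5)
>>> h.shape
(5, 37)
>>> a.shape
(23, 5)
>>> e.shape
(37, 5)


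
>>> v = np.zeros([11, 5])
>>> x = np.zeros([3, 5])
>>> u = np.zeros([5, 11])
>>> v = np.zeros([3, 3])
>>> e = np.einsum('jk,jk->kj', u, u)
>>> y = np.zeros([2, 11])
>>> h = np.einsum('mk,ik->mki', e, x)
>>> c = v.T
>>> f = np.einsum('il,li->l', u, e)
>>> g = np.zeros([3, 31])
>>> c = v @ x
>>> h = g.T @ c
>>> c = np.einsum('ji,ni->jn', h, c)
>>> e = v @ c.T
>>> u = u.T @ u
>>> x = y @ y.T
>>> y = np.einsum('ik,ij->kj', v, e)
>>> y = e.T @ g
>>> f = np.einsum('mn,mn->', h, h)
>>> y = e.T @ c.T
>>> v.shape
(3, 3)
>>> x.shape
(2, 2)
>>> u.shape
(11, 11)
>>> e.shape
(3, 31)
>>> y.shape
(31, 31)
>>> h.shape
(31, 5)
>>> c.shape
(31, 3)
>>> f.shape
()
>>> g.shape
(3, 31)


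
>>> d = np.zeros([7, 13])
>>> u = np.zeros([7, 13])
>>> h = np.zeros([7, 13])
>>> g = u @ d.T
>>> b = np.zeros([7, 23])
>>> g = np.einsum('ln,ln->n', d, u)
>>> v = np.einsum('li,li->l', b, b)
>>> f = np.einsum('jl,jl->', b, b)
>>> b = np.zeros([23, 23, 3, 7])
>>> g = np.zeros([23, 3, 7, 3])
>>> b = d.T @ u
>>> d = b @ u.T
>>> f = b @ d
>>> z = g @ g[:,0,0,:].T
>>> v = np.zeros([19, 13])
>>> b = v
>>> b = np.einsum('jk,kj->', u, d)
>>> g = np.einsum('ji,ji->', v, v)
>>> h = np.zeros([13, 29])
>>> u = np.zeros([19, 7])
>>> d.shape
(13, 7)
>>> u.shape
(19, 7)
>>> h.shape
(13, 29)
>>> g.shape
()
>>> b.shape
()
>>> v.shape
(19, 13)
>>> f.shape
(13, 7)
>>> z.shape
(23, 3, 7, 23)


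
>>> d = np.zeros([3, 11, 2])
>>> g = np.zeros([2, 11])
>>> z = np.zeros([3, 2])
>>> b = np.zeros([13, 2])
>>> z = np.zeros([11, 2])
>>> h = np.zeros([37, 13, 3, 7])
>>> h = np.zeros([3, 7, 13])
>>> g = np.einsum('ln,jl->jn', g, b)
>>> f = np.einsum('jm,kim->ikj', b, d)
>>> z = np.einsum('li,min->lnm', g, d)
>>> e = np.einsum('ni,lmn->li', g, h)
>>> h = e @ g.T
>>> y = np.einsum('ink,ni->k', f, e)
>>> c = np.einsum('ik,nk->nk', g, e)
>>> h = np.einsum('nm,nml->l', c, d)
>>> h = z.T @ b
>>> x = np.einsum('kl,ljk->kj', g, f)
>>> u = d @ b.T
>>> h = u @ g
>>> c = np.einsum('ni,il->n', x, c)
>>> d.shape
(3, 11, 2)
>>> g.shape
(13, 11)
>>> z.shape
(13, 2, 3)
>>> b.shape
(13, 2)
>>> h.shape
(3, 11, 11)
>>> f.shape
(11, 3, 13)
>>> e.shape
(3, 11)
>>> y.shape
(13,)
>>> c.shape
(13,)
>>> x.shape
(13, 3)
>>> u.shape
(3, 11, 13)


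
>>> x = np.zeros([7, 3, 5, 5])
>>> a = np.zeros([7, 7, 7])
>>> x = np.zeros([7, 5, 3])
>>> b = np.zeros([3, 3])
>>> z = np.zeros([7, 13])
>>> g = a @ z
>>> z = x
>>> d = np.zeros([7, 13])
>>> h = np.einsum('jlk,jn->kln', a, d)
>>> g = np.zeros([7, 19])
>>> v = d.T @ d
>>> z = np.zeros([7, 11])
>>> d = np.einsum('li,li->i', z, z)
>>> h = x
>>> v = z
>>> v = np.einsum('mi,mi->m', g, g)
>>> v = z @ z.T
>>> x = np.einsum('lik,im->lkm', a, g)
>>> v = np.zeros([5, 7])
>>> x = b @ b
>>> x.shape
(3, 3)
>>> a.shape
(7, 7, 7)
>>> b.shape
(3, 3)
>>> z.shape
(7, 11)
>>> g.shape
(7, 19)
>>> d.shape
(11,)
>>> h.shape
(7, 5, 3)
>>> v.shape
(5, 7)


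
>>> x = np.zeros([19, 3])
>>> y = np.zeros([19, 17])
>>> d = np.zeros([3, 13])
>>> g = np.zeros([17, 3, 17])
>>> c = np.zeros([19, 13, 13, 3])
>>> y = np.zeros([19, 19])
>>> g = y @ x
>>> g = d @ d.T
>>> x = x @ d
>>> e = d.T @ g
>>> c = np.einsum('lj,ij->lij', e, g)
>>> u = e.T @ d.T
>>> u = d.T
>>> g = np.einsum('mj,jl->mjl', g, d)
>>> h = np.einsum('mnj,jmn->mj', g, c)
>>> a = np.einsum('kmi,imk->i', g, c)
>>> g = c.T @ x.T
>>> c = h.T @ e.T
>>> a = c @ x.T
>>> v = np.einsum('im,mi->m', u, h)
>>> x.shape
(19, 13)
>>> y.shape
(19, 19)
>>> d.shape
(3, 13)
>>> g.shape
(3, 3, 19)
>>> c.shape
(13, 13)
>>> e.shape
(13, 3)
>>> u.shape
(13, 3)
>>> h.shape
(3, 13)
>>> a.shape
(13, 19)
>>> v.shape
(3,)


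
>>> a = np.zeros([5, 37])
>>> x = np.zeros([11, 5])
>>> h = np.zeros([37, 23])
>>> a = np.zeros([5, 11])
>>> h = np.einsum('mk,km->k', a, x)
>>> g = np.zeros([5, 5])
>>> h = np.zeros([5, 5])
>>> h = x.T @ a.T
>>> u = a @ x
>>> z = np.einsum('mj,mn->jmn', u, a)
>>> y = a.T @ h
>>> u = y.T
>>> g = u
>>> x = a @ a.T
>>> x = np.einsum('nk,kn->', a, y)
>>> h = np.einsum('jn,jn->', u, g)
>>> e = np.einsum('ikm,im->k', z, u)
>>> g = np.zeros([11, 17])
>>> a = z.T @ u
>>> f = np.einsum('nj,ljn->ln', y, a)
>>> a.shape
(11, 5, 11)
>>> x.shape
()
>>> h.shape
()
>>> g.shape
(11, 17)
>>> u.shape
(5, 11)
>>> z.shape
(5, 5, 11)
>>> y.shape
(11, 5)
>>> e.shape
(5,)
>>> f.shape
(11, 11)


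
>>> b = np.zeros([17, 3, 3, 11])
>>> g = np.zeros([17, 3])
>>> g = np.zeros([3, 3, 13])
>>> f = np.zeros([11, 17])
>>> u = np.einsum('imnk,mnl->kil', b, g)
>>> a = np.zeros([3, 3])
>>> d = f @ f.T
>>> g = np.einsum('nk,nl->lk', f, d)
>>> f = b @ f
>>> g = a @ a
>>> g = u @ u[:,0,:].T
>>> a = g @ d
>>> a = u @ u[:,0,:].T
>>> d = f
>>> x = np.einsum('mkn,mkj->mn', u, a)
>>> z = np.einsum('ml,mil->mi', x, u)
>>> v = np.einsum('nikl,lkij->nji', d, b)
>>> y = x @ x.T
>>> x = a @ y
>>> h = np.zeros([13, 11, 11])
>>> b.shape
(17, 3, 3, 11)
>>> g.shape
(11, 17, 11)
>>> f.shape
(17, 3, 3, 17)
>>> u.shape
(11, 17, 13)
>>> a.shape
(11, 17, 11)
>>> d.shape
(17, 3, 3, 17)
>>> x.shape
(11, 17, 11)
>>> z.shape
(11, 17)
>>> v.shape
(17, 11, 3)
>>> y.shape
(11, 11)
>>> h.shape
(13, 11, 11)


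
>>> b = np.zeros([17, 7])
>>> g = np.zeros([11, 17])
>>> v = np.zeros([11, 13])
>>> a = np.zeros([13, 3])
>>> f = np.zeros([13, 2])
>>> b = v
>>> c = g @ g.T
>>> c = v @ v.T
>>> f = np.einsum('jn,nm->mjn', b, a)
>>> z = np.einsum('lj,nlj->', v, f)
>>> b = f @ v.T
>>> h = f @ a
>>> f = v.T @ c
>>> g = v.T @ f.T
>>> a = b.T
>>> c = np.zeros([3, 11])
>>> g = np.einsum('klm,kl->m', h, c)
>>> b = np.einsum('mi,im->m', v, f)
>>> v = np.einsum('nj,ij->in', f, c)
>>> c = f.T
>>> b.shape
(11,)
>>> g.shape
(3,)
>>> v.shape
(3, 13)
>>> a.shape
(11, 11, 3)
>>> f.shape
(13, 11)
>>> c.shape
(11, 13)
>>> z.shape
()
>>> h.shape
(3, 11, 3)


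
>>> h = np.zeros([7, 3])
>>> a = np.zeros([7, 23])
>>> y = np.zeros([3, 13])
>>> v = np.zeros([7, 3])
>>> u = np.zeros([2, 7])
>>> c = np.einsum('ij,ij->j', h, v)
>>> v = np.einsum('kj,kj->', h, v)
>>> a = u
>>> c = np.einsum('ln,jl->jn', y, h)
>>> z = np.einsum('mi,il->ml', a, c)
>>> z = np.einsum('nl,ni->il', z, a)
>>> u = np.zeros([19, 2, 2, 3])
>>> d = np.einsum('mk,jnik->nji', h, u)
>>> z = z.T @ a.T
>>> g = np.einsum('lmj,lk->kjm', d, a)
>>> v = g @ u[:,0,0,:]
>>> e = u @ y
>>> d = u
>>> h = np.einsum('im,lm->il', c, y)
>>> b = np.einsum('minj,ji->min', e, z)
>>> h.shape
(7, 3)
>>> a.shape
(2, 7)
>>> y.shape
(3, 13)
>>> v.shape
(7, 2, 3)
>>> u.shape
(19, 2, 2, 3)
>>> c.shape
(7, 13)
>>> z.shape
(13, 2)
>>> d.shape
(19, 2, 2, 3)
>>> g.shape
(7, 2, 19)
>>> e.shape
(19, 2, 2, 13)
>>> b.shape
(19, 2, 2)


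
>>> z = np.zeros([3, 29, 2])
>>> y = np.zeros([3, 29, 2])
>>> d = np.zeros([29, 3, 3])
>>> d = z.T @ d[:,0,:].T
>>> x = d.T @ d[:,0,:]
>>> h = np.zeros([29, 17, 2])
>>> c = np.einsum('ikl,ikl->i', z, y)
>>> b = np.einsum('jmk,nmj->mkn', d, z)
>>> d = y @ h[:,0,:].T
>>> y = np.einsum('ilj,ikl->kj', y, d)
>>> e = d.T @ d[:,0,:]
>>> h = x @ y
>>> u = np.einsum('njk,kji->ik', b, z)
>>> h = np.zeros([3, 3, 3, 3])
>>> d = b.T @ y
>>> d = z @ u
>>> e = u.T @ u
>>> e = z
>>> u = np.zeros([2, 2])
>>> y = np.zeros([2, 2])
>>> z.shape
(3, 29, 2)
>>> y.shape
(2, 2)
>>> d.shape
(3, 29, 3)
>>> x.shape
(29, 29, 29)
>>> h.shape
(3, 3, 3, 3)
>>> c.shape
(3,)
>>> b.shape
(29, 29, 3)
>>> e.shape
(3, 29, 2)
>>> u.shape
(2, 2)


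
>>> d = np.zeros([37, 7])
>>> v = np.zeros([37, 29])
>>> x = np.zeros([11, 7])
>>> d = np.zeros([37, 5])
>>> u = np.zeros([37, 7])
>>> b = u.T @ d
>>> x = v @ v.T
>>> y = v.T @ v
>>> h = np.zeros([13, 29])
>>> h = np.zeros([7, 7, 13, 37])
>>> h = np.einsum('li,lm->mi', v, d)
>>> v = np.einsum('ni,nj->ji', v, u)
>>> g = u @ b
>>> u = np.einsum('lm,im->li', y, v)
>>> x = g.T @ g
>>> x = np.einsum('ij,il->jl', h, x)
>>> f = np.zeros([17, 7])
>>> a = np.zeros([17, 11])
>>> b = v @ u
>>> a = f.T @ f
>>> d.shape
(37, 5)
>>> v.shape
(7, 29)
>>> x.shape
(29, 5)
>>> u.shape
(29, 7)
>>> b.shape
(7, 7)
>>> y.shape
(29, 29)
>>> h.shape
(5, 29)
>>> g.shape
(37, 5)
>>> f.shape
(17, 7)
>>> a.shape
(7, 7)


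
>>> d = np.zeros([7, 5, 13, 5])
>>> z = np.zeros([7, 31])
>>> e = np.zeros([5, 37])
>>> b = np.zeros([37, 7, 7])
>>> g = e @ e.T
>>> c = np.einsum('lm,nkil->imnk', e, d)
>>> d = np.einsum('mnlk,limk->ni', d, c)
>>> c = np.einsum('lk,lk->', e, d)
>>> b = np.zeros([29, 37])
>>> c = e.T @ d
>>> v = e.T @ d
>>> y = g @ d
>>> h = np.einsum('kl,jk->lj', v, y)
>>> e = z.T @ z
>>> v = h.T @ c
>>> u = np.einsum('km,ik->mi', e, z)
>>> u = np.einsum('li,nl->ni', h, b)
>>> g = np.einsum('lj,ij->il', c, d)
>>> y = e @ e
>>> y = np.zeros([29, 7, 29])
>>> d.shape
(5, 37)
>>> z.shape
(7, 31)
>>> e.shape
(31, 31)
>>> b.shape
(29, 37)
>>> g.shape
(5, 37)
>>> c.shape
(37, 37)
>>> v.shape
(5, 37)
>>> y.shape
(29, 7, 29)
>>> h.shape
(37, 5)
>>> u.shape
(29, 5)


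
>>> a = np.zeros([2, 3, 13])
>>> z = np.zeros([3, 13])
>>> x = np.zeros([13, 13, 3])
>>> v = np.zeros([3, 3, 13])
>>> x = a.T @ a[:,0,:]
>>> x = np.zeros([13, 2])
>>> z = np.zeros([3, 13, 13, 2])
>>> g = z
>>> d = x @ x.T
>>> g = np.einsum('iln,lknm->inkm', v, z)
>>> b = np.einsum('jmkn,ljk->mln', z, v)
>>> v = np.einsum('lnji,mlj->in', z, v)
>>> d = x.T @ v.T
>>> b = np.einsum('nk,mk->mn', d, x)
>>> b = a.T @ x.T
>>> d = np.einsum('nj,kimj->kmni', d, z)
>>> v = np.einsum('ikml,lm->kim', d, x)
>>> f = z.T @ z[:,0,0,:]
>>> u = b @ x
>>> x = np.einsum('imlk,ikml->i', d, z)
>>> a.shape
(2, 3, 13)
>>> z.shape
(3, 13, 13, 2)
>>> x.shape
(3,)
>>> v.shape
(13, 3, 2)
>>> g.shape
(3, 13, 13, 2)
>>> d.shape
(3, 13, 2, 13)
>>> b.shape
(13, 3, 13)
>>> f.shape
(2, 13, 13, 2)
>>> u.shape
(13, 3, 2)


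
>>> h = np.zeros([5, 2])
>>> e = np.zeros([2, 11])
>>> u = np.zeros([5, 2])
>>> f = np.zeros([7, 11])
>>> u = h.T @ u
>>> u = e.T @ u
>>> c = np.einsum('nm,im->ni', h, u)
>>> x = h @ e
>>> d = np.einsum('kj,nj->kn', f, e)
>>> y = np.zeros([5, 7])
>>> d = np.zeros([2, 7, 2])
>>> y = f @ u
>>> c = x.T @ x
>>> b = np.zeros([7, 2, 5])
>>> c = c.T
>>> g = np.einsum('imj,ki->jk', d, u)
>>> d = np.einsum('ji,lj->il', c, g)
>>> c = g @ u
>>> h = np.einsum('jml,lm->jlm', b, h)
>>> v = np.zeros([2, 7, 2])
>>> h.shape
(7, 5, 2)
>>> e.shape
(2, 11)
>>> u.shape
(11, 2)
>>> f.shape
(7, 11)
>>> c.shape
(2, 2)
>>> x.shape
(5, 11)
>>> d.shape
(11, 2)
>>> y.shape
(7, 2)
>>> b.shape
(7, 2, 5)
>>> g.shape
(2, 11)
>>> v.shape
(2, 7, 2)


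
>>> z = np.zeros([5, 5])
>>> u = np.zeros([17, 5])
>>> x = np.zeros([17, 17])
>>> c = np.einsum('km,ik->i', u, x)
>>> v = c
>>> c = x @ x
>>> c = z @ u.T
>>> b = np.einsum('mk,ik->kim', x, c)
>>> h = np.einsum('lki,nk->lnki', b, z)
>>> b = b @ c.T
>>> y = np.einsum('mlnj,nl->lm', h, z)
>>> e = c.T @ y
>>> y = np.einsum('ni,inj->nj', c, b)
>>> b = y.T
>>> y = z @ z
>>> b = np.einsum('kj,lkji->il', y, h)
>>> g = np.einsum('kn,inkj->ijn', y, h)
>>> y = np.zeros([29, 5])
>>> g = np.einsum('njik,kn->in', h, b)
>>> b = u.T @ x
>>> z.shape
(5, 5)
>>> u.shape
(17, 5)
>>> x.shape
(17, 17)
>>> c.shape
(5, 17)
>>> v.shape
(17,)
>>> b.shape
(5, 17)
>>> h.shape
(17, 5, 5, 17)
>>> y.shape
(29, 5)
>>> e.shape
(17, 17)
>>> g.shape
(5, 17)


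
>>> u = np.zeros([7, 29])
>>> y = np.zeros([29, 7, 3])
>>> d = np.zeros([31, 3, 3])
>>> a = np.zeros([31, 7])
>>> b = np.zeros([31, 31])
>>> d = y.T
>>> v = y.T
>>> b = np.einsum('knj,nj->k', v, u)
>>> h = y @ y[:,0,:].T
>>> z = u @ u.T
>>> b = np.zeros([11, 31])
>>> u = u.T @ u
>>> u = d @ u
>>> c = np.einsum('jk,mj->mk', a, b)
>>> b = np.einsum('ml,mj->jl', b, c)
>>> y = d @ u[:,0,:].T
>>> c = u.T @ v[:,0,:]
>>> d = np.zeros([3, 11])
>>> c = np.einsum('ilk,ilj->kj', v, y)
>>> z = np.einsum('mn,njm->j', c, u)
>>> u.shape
(3, 7, 29)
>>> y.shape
(3, 7, 3)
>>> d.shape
(3, 11)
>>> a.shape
(31, 7)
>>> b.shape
(7, 31)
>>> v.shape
(3, 7, 29)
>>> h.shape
(29, 7, 29)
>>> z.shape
(7,)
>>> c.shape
(29, 3)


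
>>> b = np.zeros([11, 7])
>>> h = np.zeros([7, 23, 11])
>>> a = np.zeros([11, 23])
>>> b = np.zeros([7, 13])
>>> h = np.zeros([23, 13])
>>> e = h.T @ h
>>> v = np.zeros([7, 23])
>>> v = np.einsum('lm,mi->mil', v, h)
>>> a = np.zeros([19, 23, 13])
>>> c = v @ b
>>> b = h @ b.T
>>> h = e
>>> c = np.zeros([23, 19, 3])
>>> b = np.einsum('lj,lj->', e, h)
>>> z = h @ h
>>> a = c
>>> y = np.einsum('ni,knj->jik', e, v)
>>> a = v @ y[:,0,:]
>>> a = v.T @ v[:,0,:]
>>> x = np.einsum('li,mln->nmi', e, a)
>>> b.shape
()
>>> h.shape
(13, 13)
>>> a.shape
(7, 13, 7)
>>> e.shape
(13, 13)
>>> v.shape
(23, 13, 7)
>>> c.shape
(23, 19, 3)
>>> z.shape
(13, 13)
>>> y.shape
(7, 13, 23)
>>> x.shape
(7, 7, 13)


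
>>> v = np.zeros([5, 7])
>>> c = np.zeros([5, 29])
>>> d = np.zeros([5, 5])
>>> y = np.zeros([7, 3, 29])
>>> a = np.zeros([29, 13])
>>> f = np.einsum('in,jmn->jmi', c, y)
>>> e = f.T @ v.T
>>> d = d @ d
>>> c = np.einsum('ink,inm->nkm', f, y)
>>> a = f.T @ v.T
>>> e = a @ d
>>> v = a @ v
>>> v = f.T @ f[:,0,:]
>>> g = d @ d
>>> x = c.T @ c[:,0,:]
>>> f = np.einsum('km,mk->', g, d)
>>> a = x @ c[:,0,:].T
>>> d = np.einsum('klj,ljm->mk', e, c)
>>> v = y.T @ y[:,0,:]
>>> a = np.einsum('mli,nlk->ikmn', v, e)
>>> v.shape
(29, 3, 29)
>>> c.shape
(3, 5, 29)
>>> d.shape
(29, 5)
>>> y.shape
(7, 3, 29)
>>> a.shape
(29, 5, 29, 5)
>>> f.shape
()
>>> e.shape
(5, 3, 5)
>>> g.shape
(5, 5)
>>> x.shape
(29, 5, 29)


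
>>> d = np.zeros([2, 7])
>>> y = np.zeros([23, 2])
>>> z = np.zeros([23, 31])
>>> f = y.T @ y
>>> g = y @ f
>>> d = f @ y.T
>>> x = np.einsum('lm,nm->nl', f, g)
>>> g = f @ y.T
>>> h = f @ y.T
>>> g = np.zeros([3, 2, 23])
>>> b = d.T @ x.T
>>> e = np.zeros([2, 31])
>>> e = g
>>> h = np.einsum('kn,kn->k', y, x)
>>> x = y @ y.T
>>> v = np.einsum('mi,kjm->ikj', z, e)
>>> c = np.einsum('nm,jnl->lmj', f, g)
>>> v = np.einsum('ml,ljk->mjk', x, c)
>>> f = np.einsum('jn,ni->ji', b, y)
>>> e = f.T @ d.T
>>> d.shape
(2, 23)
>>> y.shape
(23, 2)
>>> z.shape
(23, 31)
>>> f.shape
(23, 2)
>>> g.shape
(3, 2, 23)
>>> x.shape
(23, 23)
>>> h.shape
(23,)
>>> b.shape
(23, 23)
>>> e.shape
(2, 2)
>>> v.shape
(23, 2, 3)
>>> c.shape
(23, 2, 3)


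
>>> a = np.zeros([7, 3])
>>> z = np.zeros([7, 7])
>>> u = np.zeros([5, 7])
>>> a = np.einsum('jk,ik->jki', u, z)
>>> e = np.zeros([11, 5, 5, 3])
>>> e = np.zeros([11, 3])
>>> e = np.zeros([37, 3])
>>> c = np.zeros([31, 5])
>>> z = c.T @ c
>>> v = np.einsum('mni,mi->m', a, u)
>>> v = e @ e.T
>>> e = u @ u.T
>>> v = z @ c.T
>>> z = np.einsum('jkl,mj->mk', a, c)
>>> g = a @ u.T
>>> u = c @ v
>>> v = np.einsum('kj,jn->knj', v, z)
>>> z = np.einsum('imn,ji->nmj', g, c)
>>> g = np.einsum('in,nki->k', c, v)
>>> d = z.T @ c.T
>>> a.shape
(5, 7, 7)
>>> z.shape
(5, 7, 31)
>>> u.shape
(31, 31)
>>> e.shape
(5, 5)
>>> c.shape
(31, 5)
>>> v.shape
(5, 7, 31)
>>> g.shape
(7,)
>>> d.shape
(31, 7, 31)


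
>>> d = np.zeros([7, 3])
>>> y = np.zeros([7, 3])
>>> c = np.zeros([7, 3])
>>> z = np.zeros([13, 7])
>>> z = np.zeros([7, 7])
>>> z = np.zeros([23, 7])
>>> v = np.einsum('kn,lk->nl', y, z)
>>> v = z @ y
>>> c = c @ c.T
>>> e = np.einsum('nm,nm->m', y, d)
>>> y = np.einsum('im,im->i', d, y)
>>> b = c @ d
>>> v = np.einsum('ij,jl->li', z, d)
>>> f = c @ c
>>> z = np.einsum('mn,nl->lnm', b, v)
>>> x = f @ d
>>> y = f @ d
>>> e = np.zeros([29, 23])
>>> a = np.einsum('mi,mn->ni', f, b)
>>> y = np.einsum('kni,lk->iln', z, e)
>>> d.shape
(7, 3)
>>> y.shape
(7, 29, 3)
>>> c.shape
(7, 7)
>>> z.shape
(23, 3, 7)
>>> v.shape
(3, 23)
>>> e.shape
(29, 23)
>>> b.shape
(7, 3)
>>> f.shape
(7, 7)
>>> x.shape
(7, 3)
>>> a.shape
(3, 7)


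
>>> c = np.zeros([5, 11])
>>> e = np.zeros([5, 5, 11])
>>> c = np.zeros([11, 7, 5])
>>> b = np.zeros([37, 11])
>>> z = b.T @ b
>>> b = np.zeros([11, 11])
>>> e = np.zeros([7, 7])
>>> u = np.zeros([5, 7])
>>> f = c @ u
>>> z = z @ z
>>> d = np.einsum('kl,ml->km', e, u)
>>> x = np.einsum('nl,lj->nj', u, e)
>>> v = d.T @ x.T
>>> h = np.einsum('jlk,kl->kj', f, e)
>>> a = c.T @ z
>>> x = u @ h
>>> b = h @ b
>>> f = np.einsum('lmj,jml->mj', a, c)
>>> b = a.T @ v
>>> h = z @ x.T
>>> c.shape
(11, 7, 5)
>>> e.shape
(7, 7)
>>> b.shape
(11, 7, 5)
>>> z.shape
(11, 11)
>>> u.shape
(5, 7)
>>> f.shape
(7, 11)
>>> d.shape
(7, 5)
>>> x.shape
(5, 11)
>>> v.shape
(5, 5)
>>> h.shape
(11, 5)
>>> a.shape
(5, 7, 11)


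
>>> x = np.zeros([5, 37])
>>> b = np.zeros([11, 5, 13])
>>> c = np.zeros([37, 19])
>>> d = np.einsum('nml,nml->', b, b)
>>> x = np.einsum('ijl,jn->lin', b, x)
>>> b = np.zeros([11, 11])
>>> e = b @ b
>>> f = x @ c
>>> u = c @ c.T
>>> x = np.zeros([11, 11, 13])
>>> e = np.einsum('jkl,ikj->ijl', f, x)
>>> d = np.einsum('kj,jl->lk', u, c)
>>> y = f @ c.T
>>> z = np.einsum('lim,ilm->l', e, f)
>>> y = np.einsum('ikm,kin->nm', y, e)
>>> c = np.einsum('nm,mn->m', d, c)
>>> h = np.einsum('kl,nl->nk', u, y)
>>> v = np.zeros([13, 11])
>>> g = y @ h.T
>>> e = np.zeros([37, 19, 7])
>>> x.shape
(11, 11, 13)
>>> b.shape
(11, 11)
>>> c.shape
(37,)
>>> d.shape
(19, 37)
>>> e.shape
(37, 19, 7)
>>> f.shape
(13, 11, 19)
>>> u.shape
(37, 37)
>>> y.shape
(19, 37)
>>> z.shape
(11,)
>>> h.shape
(19, 37)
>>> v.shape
(13, 11)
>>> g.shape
(19, 19)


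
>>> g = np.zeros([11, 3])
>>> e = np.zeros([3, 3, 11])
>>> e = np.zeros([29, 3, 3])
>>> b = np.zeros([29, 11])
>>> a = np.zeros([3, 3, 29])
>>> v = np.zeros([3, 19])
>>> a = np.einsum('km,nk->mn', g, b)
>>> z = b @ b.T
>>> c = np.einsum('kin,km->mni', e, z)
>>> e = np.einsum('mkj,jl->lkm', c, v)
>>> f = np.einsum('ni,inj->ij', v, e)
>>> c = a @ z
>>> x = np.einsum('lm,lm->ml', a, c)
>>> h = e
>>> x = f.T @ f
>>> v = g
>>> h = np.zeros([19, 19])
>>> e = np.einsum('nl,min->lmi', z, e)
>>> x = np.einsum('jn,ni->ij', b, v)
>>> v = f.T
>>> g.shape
(11, 3)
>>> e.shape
(29, 19, 3)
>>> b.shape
(29, 11)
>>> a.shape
(3, 29)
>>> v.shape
(29, 19)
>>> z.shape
(29, 29)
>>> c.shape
(3, 29)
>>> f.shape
(19, 29)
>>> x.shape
(3, 29)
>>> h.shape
(19, 19)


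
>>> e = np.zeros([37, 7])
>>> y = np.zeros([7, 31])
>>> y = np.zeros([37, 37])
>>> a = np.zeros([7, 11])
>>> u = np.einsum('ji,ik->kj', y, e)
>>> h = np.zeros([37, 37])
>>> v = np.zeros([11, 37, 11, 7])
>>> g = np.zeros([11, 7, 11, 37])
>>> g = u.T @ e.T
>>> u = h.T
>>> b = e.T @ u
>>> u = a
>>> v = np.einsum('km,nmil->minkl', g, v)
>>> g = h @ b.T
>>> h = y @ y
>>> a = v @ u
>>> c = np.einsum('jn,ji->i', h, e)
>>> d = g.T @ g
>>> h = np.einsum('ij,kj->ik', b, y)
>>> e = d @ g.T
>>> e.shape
(7, 37)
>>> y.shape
(37, 37)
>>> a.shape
(37, 11, 11, 37, 11)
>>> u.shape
(7, 11)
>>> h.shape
(7, 37)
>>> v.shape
(37, 11, 11, 37, 7)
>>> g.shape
(37, 7)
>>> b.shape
(7, 37)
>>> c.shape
(7,)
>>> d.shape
(7, 7)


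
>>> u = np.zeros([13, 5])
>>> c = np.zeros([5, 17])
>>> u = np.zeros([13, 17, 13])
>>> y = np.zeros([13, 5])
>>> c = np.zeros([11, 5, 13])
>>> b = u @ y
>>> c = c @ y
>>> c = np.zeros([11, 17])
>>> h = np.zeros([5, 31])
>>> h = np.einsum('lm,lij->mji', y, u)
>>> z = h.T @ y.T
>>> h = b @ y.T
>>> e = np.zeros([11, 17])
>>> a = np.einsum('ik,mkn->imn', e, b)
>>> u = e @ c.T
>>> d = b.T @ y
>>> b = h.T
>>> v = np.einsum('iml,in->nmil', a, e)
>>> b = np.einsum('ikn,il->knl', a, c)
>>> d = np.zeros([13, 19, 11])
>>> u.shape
(11, 11)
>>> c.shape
(11, 17)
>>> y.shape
(13, 5)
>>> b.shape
(13, 5, 17)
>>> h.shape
(13, 17, 13)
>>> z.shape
(17, 13, 13)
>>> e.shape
(11, 17)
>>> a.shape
(11, 13, 5)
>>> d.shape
(13, 19, 11)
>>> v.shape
(17, 13, 11, 5)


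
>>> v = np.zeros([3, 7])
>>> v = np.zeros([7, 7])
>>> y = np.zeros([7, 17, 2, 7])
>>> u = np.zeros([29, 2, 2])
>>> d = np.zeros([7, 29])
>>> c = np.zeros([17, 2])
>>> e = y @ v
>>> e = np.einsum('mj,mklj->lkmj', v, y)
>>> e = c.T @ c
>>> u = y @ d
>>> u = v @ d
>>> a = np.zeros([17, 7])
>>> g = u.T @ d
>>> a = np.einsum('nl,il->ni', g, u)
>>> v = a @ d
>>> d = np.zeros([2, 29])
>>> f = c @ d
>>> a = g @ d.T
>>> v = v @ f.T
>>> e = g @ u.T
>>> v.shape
(29, 17)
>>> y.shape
(7, 17, 2, 7)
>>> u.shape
(7, 29)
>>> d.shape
(2, 29)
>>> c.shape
(17, 2)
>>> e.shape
(29, 7)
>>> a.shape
(29, 2)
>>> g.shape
(29, 29)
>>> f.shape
(17, 29)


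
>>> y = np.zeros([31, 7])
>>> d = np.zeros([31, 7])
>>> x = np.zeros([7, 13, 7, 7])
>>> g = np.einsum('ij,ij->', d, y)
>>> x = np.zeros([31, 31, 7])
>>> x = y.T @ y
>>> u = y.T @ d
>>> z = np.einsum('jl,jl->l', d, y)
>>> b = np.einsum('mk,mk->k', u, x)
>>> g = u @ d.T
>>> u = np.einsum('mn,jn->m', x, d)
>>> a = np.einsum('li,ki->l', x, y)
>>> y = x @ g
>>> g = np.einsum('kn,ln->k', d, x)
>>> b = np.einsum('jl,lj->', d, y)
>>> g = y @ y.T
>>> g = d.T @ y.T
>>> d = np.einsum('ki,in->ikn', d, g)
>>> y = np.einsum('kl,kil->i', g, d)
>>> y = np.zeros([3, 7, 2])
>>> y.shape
(3, 7, 2)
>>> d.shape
(7, 31, 7)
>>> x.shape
(7, 7)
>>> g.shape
(7, 7)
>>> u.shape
(7,)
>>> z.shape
(7,)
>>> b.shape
()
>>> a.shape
(7,)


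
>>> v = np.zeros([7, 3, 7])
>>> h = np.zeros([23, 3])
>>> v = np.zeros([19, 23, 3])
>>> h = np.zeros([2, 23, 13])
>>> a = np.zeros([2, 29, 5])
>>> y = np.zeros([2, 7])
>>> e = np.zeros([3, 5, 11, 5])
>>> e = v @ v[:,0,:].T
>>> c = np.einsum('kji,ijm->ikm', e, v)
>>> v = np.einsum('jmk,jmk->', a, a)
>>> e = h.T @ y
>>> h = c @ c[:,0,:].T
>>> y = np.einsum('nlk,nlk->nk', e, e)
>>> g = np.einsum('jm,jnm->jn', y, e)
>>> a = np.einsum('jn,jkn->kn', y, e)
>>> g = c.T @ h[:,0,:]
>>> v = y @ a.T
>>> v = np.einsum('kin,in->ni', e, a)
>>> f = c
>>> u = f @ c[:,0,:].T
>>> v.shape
(7, 23)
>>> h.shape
(19, 19, 19)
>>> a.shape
(23, 7)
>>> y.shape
(13, 7)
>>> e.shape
(13, 23, 7)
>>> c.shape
(19, 19, 3)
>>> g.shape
(3, 19, 19)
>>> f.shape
(19, 19, 3)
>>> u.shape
(19, 19, 19)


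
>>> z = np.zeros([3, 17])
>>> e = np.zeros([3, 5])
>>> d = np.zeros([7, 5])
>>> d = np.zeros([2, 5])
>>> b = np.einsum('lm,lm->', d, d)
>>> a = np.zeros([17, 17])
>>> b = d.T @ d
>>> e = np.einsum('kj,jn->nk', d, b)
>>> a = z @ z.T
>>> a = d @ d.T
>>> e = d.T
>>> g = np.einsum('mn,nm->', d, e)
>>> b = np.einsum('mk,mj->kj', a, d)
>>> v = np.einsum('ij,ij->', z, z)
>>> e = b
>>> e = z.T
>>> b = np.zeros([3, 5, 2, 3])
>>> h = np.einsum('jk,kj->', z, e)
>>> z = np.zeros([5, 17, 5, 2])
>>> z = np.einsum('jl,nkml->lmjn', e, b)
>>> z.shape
(3, 2, 17, 3)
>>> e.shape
(17, 3)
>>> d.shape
(2, 5)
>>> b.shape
(3, 5, 2, 3)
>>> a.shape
(2, 2)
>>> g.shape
()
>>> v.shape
()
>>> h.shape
()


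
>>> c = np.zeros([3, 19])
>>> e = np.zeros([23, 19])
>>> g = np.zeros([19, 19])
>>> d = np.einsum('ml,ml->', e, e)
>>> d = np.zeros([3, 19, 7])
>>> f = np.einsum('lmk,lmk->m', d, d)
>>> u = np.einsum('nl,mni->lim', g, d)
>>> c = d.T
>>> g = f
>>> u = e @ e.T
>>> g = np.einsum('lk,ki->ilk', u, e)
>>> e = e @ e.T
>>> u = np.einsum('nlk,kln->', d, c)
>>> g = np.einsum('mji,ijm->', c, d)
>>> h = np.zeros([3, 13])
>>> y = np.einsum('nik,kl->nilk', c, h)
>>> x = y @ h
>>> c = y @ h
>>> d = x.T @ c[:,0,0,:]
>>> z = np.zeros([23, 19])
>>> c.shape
(7, 19, 13, 13)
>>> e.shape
(23, 23)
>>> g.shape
()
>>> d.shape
(13, 13, 19, 13)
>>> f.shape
(19,)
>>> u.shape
()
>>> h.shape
(3, 13)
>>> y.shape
(7, 19, 13, 3)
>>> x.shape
(7, 19, 13, 13)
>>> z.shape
(23, 19)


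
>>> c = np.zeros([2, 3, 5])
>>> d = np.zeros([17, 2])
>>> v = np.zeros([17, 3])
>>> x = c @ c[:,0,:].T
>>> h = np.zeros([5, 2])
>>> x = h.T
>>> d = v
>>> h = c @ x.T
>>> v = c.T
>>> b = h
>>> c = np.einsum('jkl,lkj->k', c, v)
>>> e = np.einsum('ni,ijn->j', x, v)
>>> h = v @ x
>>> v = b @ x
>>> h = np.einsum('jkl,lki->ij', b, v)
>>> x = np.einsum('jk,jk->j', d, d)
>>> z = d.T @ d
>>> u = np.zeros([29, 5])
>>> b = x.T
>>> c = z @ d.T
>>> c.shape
(3, 17)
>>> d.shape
(17, 3)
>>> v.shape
(2, 3, 5)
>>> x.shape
(17,)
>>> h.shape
(5, 2)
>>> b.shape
(17,)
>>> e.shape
(3,)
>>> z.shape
(3, 3)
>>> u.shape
(29, 5)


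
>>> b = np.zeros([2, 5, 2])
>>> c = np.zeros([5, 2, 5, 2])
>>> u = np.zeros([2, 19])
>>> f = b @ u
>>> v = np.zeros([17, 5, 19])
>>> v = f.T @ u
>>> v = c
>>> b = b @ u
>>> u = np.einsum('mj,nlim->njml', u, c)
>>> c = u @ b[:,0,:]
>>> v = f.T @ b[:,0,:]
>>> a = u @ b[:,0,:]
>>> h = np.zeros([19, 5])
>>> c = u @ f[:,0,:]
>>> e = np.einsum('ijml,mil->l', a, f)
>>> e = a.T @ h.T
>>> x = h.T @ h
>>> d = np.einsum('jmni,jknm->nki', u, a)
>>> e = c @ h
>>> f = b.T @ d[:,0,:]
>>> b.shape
(2, 5, 19)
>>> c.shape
(5, 19, 2, 19)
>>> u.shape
(5, 19, 2, 2)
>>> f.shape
(19, 5, 2)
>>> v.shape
(19, 5, 19)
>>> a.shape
(5, 19, 2, 19)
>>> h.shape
(19, 5)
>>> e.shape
(5, 19, 2, 5)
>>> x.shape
(5, 5)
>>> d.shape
(2, 19, 2)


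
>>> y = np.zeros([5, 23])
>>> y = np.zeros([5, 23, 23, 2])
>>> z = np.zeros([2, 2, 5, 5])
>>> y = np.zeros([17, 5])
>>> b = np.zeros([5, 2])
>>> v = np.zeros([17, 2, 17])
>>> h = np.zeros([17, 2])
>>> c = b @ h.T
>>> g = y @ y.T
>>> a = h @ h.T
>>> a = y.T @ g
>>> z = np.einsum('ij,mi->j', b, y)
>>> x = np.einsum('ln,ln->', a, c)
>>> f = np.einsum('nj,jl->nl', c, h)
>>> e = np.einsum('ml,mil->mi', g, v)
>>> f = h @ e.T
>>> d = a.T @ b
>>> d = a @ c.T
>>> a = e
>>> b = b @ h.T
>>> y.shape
(17, 5)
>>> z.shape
(2,)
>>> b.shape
(5, 17)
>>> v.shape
(17, 2, 17)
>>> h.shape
(17, 2)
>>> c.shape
(5, 17)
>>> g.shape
(17, 17)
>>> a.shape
(17, 2)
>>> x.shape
()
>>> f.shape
(17, 17)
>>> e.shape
(17, 2)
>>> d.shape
(5, 5)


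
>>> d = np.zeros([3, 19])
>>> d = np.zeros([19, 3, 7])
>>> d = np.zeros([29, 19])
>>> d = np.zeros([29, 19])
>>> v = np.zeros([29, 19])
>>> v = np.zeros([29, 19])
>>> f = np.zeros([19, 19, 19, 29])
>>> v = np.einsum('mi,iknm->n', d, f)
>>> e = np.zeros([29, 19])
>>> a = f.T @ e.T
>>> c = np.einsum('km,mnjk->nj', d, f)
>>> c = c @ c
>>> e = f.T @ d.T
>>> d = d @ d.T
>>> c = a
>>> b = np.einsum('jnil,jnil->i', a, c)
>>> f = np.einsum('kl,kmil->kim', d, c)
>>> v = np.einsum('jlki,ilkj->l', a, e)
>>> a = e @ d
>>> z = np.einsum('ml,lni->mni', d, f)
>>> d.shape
(29, 29)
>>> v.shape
(19,)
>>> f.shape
(29, 19, 19)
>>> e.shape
(29, 19, 19, 29)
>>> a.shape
(29, 19, 19, 29)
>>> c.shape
(29, 19, 19, 29)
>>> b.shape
(19,)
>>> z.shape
(29, 19, 19)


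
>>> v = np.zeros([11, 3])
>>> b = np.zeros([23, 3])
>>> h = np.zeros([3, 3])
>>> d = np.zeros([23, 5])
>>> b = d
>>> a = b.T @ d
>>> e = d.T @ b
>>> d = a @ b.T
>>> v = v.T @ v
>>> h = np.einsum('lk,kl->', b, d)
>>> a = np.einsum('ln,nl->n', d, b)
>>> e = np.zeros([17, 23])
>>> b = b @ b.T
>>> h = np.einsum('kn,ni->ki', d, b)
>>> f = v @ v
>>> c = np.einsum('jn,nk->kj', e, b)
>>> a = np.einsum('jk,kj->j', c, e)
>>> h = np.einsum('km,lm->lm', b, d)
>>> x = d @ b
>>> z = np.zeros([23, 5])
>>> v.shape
(3, 3)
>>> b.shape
(23, 23)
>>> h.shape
(5, 23)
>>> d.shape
(5, 23)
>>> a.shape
(23,)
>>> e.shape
(17, 23)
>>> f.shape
(3, 3)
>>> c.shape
(23, 17)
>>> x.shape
(5, 23)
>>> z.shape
(23, 5)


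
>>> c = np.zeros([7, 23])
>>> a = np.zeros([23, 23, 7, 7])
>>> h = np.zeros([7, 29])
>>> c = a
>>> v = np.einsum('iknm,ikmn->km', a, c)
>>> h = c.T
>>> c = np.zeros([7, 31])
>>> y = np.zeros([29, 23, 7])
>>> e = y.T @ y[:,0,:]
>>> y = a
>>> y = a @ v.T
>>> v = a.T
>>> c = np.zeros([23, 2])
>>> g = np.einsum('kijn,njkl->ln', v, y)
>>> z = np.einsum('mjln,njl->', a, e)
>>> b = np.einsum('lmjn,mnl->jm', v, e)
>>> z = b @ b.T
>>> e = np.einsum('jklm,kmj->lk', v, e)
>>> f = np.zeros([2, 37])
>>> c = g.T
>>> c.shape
(23, 23)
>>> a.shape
(23, 23, 7, 7)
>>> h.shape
(7, 7, 23, 23)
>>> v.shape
(7, 7, 23, 23)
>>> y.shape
(23, 23, 7, 23)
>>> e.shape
(23, 7)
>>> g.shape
(23, 23)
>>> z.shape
(23, 23)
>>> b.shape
(23, 7)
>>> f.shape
(2, 37)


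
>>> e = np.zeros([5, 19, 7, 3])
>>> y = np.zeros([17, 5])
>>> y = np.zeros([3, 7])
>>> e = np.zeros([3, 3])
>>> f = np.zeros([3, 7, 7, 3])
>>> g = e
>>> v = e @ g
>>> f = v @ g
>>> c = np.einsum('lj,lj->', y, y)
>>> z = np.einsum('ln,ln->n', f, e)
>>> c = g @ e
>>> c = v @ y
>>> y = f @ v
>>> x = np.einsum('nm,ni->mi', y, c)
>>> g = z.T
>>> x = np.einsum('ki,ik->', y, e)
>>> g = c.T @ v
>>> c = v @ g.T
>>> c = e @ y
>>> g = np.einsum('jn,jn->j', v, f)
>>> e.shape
(3, 3)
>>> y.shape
(3, 3)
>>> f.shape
(3, 3)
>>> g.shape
(3,)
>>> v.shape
(3, 3)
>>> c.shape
(3, 3)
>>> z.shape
(3,)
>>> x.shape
()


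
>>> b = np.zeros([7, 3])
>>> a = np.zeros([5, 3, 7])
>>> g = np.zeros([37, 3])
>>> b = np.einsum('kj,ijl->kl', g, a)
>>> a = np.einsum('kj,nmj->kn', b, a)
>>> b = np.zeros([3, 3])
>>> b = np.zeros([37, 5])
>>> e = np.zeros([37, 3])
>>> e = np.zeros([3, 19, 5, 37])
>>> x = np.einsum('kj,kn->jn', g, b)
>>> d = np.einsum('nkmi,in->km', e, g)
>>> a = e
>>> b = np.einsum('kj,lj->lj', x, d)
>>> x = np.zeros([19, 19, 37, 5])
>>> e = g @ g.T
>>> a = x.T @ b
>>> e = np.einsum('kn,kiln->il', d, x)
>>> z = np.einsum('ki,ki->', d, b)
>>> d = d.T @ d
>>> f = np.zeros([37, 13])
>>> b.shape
(19, 5)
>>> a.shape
(5, 37, 19, 5)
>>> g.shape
(37, 3)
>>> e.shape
(19, 37)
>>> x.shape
(19, 19, 37, 5)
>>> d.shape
(5, 5)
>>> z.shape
()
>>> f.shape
(37, 13)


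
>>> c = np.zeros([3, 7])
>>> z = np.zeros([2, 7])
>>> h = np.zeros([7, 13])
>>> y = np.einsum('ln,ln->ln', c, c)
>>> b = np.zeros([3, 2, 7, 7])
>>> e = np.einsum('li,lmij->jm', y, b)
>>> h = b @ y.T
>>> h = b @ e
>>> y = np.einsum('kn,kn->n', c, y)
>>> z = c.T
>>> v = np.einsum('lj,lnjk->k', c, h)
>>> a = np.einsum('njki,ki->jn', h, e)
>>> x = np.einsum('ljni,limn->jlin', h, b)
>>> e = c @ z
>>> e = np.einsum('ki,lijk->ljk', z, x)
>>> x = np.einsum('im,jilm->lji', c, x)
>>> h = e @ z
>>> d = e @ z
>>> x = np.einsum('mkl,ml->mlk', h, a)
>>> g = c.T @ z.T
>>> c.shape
(3, 7)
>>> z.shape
(7, 3)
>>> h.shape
(2, 2, 3)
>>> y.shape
(7,)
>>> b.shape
(3, 2, 7, 7)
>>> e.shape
(2, 2, 7)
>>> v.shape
(2,)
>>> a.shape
(2, 3)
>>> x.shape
(2, 3, 2)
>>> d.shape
(2, 2, 3)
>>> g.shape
(7, 7)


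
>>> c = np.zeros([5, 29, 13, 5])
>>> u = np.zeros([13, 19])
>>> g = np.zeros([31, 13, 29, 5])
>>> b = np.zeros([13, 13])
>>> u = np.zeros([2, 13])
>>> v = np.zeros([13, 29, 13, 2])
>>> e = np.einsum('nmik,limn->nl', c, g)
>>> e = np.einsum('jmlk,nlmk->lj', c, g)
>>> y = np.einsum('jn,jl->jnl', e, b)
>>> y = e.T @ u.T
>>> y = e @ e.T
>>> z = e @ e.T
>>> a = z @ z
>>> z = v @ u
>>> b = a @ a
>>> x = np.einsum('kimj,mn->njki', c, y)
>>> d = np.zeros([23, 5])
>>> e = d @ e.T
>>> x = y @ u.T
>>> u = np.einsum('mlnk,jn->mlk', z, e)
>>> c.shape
(5, 29, 13, 5)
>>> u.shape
(13, 29, 13)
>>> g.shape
(31, 13, 29, 5)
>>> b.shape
(13, 13)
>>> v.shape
(13, 29, 13, 2)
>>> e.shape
(23, 13)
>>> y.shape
(13, 13)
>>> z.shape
(13, 29, 13, 13)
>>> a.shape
(13, 13)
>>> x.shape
(13, 2)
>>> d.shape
(23, 5)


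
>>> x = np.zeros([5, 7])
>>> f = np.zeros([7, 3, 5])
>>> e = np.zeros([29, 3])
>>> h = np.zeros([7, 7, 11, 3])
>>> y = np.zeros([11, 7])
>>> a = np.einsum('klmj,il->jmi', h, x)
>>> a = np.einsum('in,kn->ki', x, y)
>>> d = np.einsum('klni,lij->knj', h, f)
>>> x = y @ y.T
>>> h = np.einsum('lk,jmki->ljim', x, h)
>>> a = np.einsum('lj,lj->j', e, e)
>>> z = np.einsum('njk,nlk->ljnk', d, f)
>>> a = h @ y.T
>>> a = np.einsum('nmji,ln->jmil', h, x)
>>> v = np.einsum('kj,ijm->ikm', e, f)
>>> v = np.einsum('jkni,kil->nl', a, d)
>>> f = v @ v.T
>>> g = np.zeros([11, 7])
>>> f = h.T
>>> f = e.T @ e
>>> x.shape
(11, 11)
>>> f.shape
(3, 3)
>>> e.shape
(29, 3)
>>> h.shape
(11, 7, 3, 7)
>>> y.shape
(11, 7)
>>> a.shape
(3, 7, 7, 11)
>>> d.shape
(7, 11, 5)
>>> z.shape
(3, 11, 7, 5)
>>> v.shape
(7, 5)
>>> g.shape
(11, 7)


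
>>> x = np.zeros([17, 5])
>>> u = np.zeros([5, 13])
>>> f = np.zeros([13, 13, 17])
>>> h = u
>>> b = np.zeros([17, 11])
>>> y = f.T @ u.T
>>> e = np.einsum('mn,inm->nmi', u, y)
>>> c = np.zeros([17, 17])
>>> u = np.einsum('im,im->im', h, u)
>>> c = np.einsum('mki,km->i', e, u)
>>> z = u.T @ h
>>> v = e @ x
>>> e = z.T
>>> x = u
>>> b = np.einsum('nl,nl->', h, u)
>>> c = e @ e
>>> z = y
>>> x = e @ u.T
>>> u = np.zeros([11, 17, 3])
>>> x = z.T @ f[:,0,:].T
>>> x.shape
(5, 13, 13)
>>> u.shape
(11, 17, 3)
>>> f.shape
(13, 13, 17)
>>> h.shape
(5, 13)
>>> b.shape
()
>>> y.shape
(17, 13, 5)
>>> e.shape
(13, 13)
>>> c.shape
(13, 13)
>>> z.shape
(17, 13, 5)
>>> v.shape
(13, 5, 5)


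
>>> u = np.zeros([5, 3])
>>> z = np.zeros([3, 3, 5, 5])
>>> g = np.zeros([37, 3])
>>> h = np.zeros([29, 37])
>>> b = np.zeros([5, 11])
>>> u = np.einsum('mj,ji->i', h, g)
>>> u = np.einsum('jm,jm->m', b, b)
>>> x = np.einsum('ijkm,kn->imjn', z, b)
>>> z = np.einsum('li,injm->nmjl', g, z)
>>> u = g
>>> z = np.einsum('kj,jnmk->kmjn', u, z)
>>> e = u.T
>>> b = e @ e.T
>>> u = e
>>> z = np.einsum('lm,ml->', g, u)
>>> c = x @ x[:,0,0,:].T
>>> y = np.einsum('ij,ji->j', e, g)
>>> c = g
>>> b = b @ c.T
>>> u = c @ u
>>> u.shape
(37, 37)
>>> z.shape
()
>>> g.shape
(37, 3)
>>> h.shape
(29, 37)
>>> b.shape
(3, 37)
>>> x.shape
(3, 5, 3, 11)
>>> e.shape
(3, 37)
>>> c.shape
(37, 3)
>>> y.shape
(37,)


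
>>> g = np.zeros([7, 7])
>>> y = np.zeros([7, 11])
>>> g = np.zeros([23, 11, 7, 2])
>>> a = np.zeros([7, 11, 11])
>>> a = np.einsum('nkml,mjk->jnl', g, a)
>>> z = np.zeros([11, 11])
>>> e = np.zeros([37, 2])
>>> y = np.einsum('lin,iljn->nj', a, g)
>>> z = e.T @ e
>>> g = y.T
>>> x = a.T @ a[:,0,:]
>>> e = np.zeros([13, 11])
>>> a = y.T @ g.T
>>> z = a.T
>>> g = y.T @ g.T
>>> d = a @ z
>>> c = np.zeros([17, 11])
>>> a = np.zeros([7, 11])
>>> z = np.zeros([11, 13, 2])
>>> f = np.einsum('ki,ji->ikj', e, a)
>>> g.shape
(7, 7)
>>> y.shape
(2, 7)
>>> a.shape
(7, 11)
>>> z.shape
(11, 13, 2)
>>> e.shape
(13, 11)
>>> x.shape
(2, 23, 2)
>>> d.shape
(7, 7)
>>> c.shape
(17, 11)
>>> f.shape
(11, 13, 7)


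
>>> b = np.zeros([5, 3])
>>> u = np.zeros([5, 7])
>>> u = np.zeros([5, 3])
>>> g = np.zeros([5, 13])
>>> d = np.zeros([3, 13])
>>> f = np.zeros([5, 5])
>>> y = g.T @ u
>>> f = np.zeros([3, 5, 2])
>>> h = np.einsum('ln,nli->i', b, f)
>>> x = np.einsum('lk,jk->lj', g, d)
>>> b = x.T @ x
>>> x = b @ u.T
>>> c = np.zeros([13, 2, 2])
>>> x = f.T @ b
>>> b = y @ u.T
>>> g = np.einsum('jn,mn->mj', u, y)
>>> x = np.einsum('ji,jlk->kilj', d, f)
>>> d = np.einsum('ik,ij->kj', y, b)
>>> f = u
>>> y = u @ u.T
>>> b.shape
(13, 5)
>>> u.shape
(5, 3)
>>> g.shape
(13, 5)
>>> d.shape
(3, 5)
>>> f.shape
(5, 3)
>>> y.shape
(5, 5)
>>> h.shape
(2,)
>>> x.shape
(2, 13, 5, 3)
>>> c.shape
(13, 2, 2)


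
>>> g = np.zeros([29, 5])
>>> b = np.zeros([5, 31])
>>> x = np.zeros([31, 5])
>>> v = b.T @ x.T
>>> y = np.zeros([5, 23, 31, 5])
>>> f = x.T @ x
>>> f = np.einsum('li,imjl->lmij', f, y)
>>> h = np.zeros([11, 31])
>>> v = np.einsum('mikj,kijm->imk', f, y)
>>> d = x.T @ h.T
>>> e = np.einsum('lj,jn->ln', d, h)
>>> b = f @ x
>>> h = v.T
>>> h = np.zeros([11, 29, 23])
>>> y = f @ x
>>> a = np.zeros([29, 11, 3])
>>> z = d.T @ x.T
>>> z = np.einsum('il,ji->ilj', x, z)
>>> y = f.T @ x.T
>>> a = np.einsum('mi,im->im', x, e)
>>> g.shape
(29, 5)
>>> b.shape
(5, 23, 5, 5)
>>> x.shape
(31, 5)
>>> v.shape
(23, 5, 5)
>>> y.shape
(31, 5, 23, 31)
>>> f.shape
(5, 23, 5, 31)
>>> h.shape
(11, 29, 23)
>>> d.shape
(5, 11)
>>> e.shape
(5, 31)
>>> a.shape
(5, 31)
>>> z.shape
(31, 5, 11)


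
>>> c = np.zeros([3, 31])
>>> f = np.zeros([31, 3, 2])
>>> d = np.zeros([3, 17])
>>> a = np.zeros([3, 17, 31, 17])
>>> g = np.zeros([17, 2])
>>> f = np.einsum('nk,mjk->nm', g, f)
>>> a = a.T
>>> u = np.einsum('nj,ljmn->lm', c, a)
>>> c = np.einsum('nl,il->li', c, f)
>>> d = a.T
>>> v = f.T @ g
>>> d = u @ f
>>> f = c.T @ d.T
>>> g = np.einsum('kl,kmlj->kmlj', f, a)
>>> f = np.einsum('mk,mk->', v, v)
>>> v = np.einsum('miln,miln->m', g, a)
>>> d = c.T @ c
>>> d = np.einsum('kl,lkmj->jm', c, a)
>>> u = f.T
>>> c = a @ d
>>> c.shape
(17, 31, 17, 17)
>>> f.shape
()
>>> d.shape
(3, 17)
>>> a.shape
(17, 31, 17, 3)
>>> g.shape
(17, 31, 17, 3)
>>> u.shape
()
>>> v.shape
(17,)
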